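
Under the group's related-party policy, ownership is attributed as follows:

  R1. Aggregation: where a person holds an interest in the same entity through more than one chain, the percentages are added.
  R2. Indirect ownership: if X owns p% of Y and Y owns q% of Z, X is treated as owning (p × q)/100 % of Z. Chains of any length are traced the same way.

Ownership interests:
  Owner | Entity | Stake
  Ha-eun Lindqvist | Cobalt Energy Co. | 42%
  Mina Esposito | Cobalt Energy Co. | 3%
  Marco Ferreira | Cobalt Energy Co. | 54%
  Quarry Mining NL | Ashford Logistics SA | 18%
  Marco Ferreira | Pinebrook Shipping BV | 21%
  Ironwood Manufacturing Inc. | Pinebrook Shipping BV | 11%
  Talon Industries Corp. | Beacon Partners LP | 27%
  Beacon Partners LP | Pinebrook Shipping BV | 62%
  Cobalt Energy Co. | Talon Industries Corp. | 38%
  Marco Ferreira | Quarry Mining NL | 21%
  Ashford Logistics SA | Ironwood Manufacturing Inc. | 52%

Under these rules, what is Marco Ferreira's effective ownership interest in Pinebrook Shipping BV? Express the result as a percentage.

Chain via Quarry Mining NL → Ashford Logistics SA → Ironwood Manufacturing Inc. (R2): 21% × 18% × 52% × 11% = 0.216216% of Pinebrook Shipping BV.
Chain via Cobalt Energy Co. → Talon Industries Corp. → Beacon Partners LP (R2): 54% × 38% × 27% × 62% = 3.435048% of Pinebrook Shipping BV.
Direct interest in Pinebrook Shipping BV: 21%.
Aggregating (R1): 0.216216% + 3.435048% + 21% = 24.651264%.

24.651264%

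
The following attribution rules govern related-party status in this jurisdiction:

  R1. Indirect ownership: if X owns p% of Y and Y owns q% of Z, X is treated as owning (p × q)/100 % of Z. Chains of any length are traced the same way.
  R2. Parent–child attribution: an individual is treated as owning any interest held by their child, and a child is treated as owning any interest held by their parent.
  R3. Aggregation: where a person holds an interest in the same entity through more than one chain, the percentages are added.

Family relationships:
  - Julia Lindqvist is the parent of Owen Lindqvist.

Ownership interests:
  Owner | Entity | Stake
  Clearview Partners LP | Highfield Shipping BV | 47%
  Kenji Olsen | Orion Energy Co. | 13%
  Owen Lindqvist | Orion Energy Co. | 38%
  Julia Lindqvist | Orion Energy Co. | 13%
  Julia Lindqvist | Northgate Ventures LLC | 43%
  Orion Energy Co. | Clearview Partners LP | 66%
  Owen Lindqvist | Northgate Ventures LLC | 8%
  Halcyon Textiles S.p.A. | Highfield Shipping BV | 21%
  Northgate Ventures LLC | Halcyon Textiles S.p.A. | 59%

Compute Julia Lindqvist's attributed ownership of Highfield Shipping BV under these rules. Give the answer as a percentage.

22.1391%

By parent–child attribution (R2), Julia Lindqvist is treated as also owning Owen Lindqvist's interest in Orion Energy Co, giving 13% + 38% = 51%.
By parent–child attribution (R2), Julia Lindqvist is treated as also owning Owen Lindqvist's interest in Northgate Ventures LLC, giving 43% + 8% = 51%.
Chain via Orion Energy Co. → Clearview Partners LP (R1): 51% × 66% × 47% = 15.8202% of Highfield Shipping BV.
Chain via Northgate Ventures LLC → Halcyon Textiles S.p.A. (R1): 51% × 59% × 21% = 6.3189% of Highfield Shipping BV.
Aggregating (R3): 15.8202% + 6.3189% = 22.1391%.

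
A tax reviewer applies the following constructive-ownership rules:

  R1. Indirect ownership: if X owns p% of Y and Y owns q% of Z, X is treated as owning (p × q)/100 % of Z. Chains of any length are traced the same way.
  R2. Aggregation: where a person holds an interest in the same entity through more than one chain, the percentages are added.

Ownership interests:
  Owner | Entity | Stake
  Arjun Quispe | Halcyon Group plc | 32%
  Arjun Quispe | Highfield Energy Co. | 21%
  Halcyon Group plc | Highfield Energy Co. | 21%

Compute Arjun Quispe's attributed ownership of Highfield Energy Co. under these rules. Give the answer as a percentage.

Chain via Halcyon Group plc (R1): 32% × 21% = 6.72% of Highfield Energy Co.
Direct interest in Highfield Energy Co: 21%.
Aggregating (R2): 6.72% + 21% = 27.72%.

27.72%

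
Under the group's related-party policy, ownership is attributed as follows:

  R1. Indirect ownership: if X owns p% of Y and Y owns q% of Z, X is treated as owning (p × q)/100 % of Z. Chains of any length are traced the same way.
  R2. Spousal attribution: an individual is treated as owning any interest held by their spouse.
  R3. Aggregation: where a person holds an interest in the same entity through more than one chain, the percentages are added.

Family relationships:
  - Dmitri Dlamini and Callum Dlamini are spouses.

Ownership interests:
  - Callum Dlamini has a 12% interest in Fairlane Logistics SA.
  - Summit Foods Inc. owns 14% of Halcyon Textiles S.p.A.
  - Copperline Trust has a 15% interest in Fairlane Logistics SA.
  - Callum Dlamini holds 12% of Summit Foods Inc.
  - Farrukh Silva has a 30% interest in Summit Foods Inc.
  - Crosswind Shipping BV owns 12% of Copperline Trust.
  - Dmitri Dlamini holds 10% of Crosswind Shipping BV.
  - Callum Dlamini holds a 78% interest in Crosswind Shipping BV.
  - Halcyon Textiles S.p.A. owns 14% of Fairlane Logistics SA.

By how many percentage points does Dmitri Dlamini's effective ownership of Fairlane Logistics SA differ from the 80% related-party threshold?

66.1808

By spousal attribution (R2), Dmitri Dlamini is treated as also owning Callum Dlamini's interest in Crosswind Shipping BV, giving 10% + 78% = 88%.
By spousal attribution (R2), Dmitri Dlamini is treated as owning Callum Dlamini's 12% interest in Summit Foods Inc.
By spousal attribution (R2), Dmitri Dlamini is treated as owning Callum Dlamini's 12% interest in Fairlane Logistics SA.
Chain via Crosswind Shipping BV → Copperline Trust (R1): 88% × 12% × 15% = 1.584% of Fairlane Logistics SA.
Chain via Summit Foods Inc. → Halcyon Textiles S.p.A. (R1): 12% × 14% × 14% = 0.2352% of Fairlane Logistics SA.
Direct interest in Fairlane Logistics SA: 12%.
Aggregating (R3): 1.584% + 0.2352% + 12% = 13.8192%.
13.8192% falls short of the 80% threshold by 66.1808 percentage points.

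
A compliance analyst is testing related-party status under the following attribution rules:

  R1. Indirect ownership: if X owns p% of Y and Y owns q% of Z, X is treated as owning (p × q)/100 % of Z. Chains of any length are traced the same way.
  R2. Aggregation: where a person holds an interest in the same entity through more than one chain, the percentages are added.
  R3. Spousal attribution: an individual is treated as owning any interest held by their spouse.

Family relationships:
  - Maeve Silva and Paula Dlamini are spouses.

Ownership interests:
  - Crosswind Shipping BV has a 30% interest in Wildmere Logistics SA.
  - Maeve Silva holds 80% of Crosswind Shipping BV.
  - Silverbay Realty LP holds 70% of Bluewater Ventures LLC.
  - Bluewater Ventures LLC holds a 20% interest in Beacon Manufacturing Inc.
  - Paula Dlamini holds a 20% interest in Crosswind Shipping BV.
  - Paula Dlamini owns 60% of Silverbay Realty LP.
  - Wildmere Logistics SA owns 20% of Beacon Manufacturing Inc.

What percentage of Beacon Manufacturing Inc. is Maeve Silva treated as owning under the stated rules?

By spousal attribution (R3), Maeve Silva is treated as also owning Paula Dlamini's interest in Crosswind Shipping BV, giving 80% + 20% = 100%.
By spousal attribution (R3), Maeve Silva is treated as owning Paula Dlamini's 60% interest in Silverbay Realty LP.
Chain via Crosswind Shipping BV → Wildmere Logistics SA (R1): 100% × 30% × 20% = 6% of Beacon Manufacturing Inc.
Chain via Silverbay Realty LP → Bluewater Ventures LLC (R1): 60% × 70% × 20% = 8.4% of Beacon Manufacturing Inc.
Aggregating (R2): 6% + 8.4% = 14.4%.

14.4%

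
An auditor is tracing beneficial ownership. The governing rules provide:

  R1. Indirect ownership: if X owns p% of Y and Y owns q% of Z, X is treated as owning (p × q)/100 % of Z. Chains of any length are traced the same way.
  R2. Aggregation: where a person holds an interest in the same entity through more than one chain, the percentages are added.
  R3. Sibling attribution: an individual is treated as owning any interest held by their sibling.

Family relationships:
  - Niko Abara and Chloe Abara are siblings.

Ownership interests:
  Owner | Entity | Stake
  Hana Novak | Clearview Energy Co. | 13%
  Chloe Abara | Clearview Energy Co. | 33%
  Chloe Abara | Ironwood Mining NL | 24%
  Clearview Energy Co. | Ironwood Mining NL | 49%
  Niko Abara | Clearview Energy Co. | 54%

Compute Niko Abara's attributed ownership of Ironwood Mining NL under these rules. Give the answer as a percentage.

By sibling attribution (R3), Niko Abara is treated as also owning Chloe Abara's interest in Clearview Energy Co, giving 54% + 33% = 87%.
By sibling attribution (R3), Niko Abara is treated as owning Chloe Abara's 24% interest in Ironwood Mining NL.
Chain via Clearview Energy Co. (R1): 87% × 49% = 42.63% of Ironwood Mining NL.
Direct interest in Ironwood Mining NL: 24%.
Aggregating (R2): 42.63% + 24% = 66.63%.

66.63%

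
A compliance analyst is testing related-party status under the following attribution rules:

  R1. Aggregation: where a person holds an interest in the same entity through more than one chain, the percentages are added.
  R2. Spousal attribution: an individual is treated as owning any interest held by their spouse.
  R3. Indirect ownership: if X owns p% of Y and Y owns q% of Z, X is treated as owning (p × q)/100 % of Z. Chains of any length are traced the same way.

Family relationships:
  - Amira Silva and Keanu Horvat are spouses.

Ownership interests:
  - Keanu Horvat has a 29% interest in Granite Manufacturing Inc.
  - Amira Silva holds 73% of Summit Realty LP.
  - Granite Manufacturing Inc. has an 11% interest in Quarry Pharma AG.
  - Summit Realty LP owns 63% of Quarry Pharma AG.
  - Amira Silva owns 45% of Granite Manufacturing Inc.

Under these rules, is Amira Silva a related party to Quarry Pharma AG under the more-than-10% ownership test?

By spousal attribution (R2), Amira Silva is treated as also owning Keanu Horvat's interest in Granite Manufacturing Inc, giving 45% + 29% = 74%.
Chain via Granite Manufacturing Inc. (R3): 74% × 11% = 8.14% of Quarry Pharma AG.
Chain via Summit Realty LP (R3): 73% × 63% = 45.99% of Quarry Pharma AG.
Aggregating (R1): 8.14% + 45.99% = 54.13%.
54.13% exceeds the 10% threshold, so Amira is a related party to Quarry Pharma AG.

Yes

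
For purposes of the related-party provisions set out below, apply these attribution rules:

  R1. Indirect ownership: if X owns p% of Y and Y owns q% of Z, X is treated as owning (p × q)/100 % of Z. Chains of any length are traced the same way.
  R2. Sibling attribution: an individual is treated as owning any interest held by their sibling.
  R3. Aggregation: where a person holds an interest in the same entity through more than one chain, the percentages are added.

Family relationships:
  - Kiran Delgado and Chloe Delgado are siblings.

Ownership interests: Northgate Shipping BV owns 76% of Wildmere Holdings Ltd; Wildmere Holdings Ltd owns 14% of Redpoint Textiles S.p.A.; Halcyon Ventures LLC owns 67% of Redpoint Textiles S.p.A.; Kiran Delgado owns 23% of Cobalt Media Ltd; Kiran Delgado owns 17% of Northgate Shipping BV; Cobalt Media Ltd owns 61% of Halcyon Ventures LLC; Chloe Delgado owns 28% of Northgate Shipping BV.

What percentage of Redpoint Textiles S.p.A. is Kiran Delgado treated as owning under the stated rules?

14.1881%

By sibling attribution (R2), Kiran Delgado is treated as also owning Chloe Delgado's interest in Northgate Shipping BV, giving 17% + 28% = 45%.
Chain via Cobalt Media Ltd → Halcyon Ventures LLC (R1): 23% × 61% × 67% = 9.4001% of Redpoint Textiles S.p.A.
Chain via Northgate Shipping BV → Wildmere Holdings Ltd (R1): 45% × 76% × 14% = 4.788% of Redpoint Textiles S.p.A.
Aggregating (R3): 9.4001% + 4.788% = 14.1881%.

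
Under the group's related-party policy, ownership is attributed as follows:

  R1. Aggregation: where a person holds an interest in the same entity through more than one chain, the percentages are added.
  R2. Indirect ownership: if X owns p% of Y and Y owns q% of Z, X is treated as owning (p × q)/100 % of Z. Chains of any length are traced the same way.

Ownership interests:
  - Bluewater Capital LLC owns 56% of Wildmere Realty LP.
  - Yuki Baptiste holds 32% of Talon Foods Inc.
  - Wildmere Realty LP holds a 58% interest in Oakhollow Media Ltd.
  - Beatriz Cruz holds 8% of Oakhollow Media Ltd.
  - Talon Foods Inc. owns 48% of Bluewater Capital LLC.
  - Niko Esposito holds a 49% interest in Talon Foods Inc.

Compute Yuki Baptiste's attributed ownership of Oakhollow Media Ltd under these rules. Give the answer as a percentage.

Chain via Talon Foods Inc. → Bluewater Capital LLC → Wildmere Realty LP (R2): 32% × 48% × 56% × 58% = 4.988928% of Oakhollow Media Ltd.

4.988928%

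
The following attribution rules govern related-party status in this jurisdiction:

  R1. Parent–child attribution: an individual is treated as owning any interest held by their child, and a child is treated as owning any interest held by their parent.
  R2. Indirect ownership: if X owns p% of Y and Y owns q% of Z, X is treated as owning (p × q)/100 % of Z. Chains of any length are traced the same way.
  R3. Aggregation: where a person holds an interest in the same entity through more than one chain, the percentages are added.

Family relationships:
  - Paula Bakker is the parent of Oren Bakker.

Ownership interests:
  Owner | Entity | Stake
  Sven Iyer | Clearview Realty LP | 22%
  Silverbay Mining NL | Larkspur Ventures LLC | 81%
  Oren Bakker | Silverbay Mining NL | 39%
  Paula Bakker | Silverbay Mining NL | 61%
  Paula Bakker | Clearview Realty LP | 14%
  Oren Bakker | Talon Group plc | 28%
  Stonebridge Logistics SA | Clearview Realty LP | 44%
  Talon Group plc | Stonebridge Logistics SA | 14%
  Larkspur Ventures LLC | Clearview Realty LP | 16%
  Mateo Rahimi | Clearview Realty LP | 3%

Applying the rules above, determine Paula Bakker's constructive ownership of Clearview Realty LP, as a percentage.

By parent–child attribution (R1), Paula Bakker is treated as also owning Oren Bakker's interest in Silverbay Mining NL, giving 61% + 39% = 100%.
By parent–child attribution (R1), Paula Bakker is treated as owning Oren Bakker's 28% interest in Talon Group plc.
Chain via Silverbay Mining NL → Larkspur Ventures LLC (R2): 100% × 81% × 16% = 12.96% of Clearview Realty LP.
Direct interest in Clearview Realty LP: 14%.
Chain via Talon Group plc → Stonebridge Logistics SA (R2): 28% × 14% × 44% = 1.7248% of Clearview Realty LP.
Aggregating (R3): 12.96% + 14% + 1.7248% = 28.6848%.

28.6848%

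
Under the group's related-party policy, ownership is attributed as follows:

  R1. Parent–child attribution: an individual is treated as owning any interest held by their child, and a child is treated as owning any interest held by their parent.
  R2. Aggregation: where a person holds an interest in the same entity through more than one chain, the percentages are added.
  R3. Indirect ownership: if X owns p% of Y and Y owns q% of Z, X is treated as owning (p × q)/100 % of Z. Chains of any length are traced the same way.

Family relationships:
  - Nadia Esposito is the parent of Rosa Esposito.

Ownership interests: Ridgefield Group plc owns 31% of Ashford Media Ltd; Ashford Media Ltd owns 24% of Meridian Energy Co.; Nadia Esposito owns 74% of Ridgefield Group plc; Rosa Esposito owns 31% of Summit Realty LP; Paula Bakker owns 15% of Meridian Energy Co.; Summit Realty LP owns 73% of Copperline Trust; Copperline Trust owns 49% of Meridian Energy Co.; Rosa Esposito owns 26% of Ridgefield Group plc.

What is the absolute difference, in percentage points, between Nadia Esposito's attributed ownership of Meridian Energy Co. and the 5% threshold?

By parent–child attribution (R1), Nadia Esposito is treated as also owning Rosa Esposito's interest in Ridgefield Group plc, giving 74% + 26% = 100%.
By parent–child attribution (R1), Nadia Esposito is treated as owning Rosa Esposito's 31% interest in Summit Realty LP.
Chain via Ridgefield Group plc → Ashford Media Ltd (R3): 100% × 31% × 24% = 7.44% of Meridian Energy Co.
Chain via Summit Realty LP → Copperline Trust (R3): 31% × 73% × 49% = 11.0887% of Meridian Energy Co.
Aggregating (R2): 7.44% + 11.0887% = 18.5287%.
18.5287% exceeds the 5% threshold by 13.5287 percentage points.

13.5287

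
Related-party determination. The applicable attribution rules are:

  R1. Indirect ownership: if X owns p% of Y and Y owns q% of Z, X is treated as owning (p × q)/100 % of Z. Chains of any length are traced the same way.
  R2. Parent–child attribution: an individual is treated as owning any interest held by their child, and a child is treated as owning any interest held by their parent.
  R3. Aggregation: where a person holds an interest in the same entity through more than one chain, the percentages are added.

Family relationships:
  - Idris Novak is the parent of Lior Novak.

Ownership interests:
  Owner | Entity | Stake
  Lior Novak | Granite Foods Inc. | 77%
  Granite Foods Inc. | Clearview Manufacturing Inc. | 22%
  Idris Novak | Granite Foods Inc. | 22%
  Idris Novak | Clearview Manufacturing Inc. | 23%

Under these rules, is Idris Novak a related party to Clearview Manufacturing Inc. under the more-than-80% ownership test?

By parent–child attribution (R2), Idris Novak is treated as also owning Lior Novak's interest in Granite Foods Inc, giving 22% + 77% = 99%.
Chain via Granite Foods Inc. (R1): 99% × 22% = 21.78% of Clearview Manufacturing Inc.
Direct interest in Clearview Manufacturing Inc: 23%.
Aggregating (R3): 21.78% + 23% = 44.78%.
44.78% does not exceed the 80% threshold, so Idris is not a related party to Clearview Manufacturing Inc.

No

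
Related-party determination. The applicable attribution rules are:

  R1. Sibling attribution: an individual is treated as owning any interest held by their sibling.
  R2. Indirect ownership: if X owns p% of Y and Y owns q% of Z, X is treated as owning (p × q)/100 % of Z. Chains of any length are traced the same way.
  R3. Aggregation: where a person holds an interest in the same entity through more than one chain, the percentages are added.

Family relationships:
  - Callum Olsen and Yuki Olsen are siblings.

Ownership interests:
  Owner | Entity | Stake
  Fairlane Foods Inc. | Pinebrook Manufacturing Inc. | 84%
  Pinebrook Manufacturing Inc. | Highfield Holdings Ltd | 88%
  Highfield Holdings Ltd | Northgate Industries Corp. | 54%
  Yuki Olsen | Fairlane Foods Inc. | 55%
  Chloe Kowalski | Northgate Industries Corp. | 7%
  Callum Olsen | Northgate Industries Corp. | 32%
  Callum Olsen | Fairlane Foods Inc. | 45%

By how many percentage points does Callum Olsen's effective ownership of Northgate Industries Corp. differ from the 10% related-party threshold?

61.9168

By sibling attribution (R1), Callum Olsen is treated as also owning Yuki Olsen's interest in Fairlane Foods Inc, giving 45% + 55% = 100%.
Chain via Fairlane Foods Inc. → Pinebrook Manufacturing Inc. → Highfield Holdings Ltd (R2): 100% × 84% × 88% × 54% = 39.9168% of Northgate Industries Corp.
Direct interest in Northgate Industries Corp: 32%.
Aggregating (R3): 39.9168% + 32% = 71.9168%.
71.9168% exceeds the 10% threshold by 61.9168 percentage points.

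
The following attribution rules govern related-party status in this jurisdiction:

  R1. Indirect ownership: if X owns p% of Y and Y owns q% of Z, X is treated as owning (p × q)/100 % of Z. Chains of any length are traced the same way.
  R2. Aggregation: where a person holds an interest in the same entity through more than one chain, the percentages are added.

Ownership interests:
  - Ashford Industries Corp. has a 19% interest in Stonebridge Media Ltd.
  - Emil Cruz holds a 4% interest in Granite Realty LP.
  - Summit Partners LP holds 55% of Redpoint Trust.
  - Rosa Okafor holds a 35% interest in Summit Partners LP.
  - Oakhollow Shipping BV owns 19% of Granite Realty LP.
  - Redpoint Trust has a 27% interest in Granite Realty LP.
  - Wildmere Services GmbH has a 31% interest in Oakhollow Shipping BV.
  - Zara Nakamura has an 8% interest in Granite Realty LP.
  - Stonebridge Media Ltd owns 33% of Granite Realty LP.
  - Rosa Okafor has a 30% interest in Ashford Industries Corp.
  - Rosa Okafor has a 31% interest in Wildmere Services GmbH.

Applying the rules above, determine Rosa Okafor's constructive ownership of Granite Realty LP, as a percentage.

8.9044%

Chain via Wildmere Services GmbH → Oakhollow Shipping BV (R1): 31% × 31% × 19% = 1.8259% of Granite Realty LP.
Chain via Summit Partners LP → Redpoint Trust (R1): 35% × 55% × 27% = 5.1975% of Granite Realty LP.
Chain via Ashford Industries Corp. → Stonebridge Media Ltd (R1): 30% × 19% × 33% = 1.881% of Granite Realty LP.
Aggregating (R2): 1.8259% + 5.1975% + 1.881% = 8.9044%.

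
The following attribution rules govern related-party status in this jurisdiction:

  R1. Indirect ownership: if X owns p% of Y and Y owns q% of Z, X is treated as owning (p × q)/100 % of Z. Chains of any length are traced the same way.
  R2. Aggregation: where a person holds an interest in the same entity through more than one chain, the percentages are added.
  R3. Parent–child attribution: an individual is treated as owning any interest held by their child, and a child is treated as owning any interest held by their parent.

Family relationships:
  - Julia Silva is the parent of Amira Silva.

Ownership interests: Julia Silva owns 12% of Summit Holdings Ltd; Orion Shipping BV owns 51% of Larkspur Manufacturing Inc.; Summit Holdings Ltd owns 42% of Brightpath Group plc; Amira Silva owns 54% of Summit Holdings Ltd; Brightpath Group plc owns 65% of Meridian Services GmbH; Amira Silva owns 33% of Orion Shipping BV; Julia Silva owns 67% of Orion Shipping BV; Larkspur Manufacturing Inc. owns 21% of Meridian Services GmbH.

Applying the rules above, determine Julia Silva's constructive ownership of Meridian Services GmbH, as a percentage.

By parent–child attribution (R3), Julia Silva is treated as also owning Amira Silva's interest in Summit Holdings Ltd, giving 12% + 54% = 66%.
By parent–child attribution (R3), Julia Silva is treated as also owning Amira Silva's interest in Orion Shipping BV, giving 67% + 33% = 100%.
Chain via Summit Holdings Ltd → Brightpath Group plc (R1): 66% × 42% × 65% = 18.018% of Meridian Services GmbH.
Chain via Orion Shipping BV → Larkspur Manufacturing Inc. (R1): 100% × 51% × 21% = 10.71% of Meridian Services GmbH.
Aggregating (R2): 18.018% + 10.71% = 28.728%.

28.728%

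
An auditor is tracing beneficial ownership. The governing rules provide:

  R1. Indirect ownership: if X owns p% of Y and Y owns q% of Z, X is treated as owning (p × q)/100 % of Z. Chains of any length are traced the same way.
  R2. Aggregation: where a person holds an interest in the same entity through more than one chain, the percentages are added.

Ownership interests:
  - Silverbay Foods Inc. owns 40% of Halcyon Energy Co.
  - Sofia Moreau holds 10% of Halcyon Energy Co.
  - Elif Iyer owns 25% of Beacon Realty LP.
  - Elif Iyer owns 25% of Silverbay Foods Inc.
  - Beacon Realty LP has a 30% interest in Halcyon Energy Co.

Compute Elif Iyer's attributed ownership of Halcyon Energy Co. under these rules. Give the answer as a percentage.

17.5%

Chain via Silverbay Foods Inc. (R1): 25% × 40% = 10% of Halcyon Energy Co.
Chain via Beacon Realty LP (R1): 25% × 30% = 7.5% of Halcyon Energy Co.
Aggregating (R2): 10% + 7.5% = 17.5%.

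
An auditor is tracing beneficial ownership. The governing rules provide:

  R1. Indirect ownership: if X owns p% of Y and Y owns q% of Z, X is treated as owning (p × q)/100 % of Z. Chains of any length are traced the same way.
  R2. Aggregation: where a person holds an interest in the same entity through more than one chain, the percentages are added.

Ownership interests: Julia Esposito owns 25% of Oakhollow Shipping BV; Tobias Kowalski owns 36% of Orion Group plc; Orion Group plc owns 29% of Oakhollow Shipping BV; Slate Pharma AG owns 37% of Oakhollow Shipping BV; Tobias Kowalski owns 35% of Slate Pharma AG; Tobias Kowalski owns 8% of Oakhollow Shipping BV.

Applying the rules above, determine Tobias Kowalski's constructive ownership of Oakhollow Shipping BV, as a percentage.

Chain via Slate Pharma AG (R1): 35% × 37% = 12.95% of Oakhollow Shipping BV.
Chain via Orion Group plc (R1): 36% × 29% = 10.44% of Oakhollow Shipping BV.
Direct interest in Oakhollow Shipping BV: 8%.
Aggregating (R2): 12.95% + 10.44% + 8% = 31.39%.

31.39%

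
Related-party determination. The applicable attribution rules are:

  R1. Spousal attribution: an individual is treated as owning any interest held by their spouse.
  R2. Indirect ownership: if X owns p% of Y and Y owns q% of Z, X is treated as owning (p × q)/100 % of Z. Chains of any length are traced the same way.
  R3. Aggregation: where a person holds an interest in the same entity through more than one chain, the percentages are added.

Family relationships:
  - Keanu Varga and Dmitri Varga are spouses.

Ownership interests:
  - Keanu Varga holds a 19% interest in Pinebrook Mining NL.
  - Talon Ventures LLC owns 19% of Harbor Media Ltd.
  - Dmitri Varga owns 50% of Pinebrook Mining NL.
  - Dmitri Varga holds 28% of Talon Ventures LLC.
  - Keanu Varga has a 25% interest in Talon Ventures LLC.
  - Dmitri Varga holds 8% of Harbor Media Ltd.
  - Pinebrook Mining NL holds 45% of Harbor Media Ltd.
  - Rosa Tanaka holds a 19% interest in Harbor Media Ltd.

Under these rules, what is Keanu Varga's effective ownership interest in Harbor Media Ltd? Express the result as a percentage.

49.12%

By spousal attribution (R1), Keanu Varga is treated as also owning Dmitri Varga's interest in Talon Ventures LLC, giving 25% + 28% = 53%.
By spousal attribution (R1), Keanu Varga is treated as also owning Dmitri Varga's interest in Pinebrook Mining NL, giving 19% + 50% = 69%.
By spousal attribution (R1), Keanu Varga is treated as owning Dmitri Varga's 8% interest in Harbor Media Ltd.
Chain via Talon Ventures LLC (R2): 53% × 19% = 10.07% of Harbor Media Ltd.
Chain via Pinebrook Mining NL (R2): 69% × 45% = 31.05% of Harbor Media Ltd.
Direct interest in Harbor Media Ltd: 8%.
Aggregating (R3): 10.07% + 31.05% + 8% = 49.12%.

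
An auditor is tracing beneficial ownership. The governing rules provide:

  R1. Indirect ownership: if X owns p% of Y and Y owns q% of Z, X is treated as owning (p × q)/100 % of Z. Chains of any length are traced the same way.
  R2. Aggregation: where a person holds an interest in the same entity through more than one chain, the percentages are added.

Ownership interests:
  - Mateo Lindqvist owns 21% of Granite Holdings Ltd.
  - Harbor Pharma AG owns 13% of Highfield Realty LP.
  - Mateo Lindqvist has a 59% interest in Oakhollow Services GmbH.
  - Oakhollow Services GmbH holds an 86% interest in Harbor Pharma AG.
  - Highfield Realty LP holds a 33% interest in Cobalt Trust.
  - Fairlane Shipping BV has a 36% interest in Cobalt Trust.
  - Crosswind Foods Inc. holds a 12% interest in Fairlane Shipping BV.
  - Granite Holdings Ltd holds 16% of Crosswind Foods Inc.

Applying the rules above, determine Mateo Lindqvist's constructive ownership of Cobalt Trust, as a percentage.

2.321898%

Chain via Oakhollow Services GmbH → Harbor Pharma AG → Highfield Realty LP (R1): 59% × 86% × 13% × 33% = 2.176746% of Cobalt Trust.
Chain via Granite Holdings Ltd → Crosswind Foods Inc. → Fairlane Shipping BV (R1): 21% × 16% × 12% × 36% = 0.145152% of Cobalt Trust.
Aggregating (R2): 2.176746% + 0.145152% = 2.321898%.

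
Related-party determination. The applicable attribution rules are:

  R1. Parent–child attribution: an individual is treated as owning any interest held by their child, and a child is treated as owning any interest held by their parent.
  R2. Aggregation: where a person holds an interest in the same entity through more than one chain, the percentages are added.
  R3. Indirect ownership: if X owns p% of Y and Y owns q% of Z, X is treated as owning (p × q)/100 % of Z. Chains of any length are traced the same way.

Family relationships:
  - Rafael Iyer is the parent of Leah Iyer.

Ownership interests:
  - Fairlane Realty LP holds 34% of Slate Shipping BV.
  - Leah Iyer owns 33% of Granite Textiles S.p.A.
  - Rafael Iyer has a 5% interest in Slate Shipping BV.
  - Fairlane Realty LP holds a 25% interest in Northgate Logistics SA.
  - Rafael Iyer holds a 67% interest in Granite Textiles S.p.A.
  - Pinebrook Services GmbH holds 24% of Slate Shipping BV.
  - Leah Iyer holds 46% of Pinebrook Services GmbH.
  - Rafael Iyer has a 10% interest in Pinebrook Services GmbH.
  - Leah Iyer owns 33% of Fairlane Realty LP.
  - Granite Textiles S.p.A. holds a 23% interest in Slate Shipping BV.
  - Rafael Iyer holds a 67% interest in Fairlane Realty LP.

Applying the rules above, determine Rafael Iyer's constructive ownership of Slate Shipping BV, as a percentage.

By parent–child attribution (R1), Rafael Iyer is treated as also owning Leah Iyer's interest in Granite Textiles S.p.A, giving 67% + 33% = 100%.
By parent–child attribution (R1), Rafael Iyer is treated as also owning Leah Iyer's interest in Fairlane Realty LP, giving 67% + 33% = 100%.
By parent–child attribution (R1), Rafael Iyer is treated as also owning Leah Iyer's interest in Pinebrook Services GmbH, giving 10% + 46% = 56%.
Chain via Granite Textiles S.p.A. (R3): 100% × 23% = 23% of Slate Shipping BV.
Chain via Fairlane Realty LP (R3): 100% × 34% = 34% of Slate Shipping BV.
Chain via Pinebrook Services GmbH (R3): 56% × 24% = 13.44% of Slate Shipping BV.
Direct interest in Slate Shipping BV: 5%.
Aggregating (R2): 23% + 34% + 13.44% + 5% = 75.44%.

75.44%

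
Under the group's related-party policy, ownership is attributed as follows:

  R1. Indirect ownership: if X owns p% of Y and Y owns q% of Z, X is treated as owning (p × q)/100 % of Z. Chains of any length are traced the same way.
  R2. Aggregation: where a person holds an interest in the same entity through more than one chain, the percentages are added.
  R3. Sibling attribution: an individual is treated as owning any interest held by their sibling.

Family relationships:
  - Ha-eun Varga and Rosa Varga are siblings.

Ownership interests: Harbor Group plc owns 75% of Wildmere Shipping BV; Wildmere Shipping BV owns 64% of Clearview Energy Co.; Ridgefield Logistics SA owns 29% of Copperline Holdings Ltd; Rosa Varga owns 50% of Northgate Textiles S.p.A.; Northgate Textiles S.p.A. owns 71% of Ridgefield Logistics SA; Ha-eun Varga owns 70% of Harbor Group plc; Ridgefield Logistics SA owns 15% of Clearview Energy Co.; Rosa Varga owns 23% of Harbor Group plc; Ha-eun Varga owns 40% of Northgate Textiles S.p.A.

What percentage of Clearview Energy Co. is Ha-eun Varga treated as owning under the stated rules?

By sibling attribution (R3), Ha-eun Varga is treated as also owning Rosa Varga's interest in Northgate Textiles S.p.A, giving 40% + 50% = 90%.
By sibling attribution (R3), Ha-eun Varga is treated as also owning Rosa Varga's interest in Harbor Group plc, giving 70% + 23% = 93%.
Chain via Northgate Textiles S.p.A. → Ridgefield Logistics SA (R1): 90% × 71% × 15% = 9.585% of Clearview Energy Co.
Chain via Harbor Group plc → Wildmere Shipping BV (R1): 93% × 75% × 64% = 44.64% of Clearview Energy Co.
Aggregating (R2): 9.585% + 44.64% = 54.225%.

54.225%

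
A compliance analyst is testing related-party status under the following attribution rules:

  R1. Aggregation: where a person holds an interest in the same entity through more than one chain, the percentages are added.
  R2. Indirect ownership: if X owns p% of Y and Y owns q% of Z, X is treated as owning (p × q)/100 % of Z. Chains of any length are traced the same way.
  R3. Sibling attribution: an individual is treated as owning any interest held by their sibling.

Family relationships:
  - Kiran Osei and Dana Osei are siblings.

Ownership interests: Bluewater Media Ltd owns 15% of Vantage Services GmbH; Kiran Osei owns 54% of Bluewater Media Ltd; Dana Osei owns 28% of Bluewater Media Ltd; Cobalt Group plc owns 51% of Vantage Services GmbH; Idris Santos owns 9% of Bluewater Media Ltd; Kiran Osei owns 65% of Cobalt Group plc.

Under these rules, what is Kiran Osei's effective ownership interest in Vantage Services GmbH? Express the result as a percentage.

45.45%

By sibling attribution (R3), Kiran Osei is treated as also owning Dana Osei's interest in Bluewater Media Ltd, giving 54% + 28% = 82%.
Chain via Cobalt Group plc (R2): 65% × 51% = 33.15% of Vantage Services GmbH.
Chain via Bluewater Media Ltd (R2): 82% × 15% = 12.3% of Vantage Services GmbH.
Aggregating (R1): 33.15% + 12.3% = 45.45%.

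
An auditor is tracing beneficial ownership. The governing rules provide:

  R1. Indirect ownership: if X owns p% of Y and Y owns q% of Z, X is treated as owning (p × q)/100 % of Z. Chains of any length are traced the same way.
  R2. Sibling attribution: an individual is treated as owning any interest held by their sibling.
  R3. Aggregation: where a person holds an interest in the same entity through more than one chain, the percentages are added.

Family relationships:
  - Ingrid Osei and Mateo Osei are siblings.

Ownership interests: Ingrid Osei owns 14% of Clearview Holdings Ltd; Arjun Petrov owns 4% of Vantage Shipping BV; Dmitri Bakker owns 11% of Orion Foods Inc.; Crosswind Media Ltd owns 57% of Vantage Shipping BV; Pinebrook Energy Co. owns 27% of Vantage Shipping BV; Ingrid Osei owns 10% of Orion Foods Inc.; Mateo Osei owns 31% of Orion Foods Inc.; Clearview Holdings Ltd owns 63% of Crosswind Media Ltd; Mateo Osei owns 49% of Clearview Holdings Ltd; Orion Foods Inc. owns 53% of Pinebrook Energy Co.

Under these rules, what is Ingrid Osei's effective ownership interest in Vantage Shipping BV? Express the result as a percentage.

28.4904%

By sibling attribution (R2), Ingrid Osei is treated as also owning Mateo Osei's interest in Clearview Holdings Ltd, giving 14% + 49% = 63%.
By sibling attribution (R2), Ingrid Osei is treated as also owning Mateo Osei's interest in Orion Foods Inc, giving 10% + 31% = 41%.
Chain via Clearview Holdings Ltd → Crosswind Media Ltd (R1): 63% × 63% × 57% = 22.6233% of Vantage Shipping BV.
Chain via Orion Foods Inc. → Pinebrook Energy Co. (R1): 41% × 53% × 27% = 5.8671% of Vantage Shipping BV.
Aggregating (R3): 22.6233% + 5.8671% = 28.4904%.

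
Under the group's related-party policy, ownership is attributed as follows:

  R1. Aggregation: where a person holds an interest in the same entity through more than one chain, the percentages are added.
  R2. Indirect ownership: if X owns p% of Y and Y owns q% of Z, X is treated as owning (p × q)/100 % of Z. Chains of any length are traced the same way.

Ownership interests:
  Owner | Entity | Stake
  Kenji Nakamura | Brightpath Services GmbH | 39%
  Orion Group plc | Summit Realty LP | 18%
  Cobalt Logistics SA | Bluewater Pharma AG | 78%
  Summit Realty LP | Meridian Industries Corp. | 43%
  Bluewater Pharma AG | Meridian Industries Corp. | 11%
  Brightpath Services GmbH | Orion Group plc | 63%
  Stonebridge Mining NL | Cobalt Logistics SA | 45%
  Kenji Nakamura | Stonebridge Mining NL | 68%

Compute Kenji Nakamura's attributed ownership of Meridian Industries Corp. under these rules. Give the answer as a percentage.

4.527198%

Chain via Stonebridge Mining NL → Cobalt Logistics SA → Bluewater Pharma AG (R2): 68% × 45% × 78% × 11% = 2.62548% of Meridian Industries Corp.
Chain via Brightpath Services GmbH → Orion Group plc → Summit Realty LP (R2): 39% × 63% × 18% × 43% = 1.901718% of Meridian Industries Corp.
Aggregating (R1): 2.62548% + 1.901718% = 4.527198%.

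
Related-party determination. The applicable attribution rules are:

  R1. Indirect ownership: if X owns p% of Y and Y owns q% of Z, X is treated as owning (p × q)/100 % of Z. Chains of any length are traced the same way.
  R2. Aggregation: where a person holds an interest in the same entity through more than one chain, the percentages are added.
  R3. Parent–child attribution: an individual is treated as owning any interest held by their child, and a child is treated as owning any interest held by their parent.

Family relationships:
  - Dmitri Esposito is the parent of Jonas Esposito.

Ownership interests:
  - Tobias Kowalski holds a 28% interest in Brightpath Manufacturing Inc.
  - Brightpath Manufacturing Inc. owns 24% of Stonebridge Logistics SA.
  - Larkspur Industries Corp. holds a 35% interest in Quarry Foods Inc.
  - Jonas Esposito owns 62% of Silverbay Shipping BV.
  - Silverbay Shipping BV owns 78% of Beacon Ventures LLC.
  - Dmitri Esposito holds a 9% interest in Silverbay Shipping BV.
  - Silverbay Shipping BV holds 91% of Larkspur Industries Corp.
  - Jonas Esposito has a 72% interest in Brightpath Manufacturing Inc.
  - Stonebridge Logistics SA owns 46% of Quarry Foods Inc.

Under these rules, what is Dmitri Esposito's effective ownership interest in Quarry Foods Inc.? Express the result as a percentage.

30.5623%

By parent–child attribution (R3), Dmitri Esposito is treated as also owning Jonas Esposito's interest in Silverbay Shipping BV, giving 9% + 62% = 71%.
By parent–child attribution (R3), Dmitri Esposito is treated as owning Jonas Esposito's 72% interest in Brightpath Manufacturing Inc.
Chain via Silverbay Shipping BV → Larkspur Industries Corp. (R1): 71% × 91% × 35% = 22.6135% of Quarry Foods Inc.
Chain via Brightpath Manufacturing Inc. → Stonebridge Logistics SA (R1): 72% × 24% × 46% = 7.9488% of Quarry Foods Inc.
Aggregating (R2): 22.6135% + 7.9488% = 30.5623%.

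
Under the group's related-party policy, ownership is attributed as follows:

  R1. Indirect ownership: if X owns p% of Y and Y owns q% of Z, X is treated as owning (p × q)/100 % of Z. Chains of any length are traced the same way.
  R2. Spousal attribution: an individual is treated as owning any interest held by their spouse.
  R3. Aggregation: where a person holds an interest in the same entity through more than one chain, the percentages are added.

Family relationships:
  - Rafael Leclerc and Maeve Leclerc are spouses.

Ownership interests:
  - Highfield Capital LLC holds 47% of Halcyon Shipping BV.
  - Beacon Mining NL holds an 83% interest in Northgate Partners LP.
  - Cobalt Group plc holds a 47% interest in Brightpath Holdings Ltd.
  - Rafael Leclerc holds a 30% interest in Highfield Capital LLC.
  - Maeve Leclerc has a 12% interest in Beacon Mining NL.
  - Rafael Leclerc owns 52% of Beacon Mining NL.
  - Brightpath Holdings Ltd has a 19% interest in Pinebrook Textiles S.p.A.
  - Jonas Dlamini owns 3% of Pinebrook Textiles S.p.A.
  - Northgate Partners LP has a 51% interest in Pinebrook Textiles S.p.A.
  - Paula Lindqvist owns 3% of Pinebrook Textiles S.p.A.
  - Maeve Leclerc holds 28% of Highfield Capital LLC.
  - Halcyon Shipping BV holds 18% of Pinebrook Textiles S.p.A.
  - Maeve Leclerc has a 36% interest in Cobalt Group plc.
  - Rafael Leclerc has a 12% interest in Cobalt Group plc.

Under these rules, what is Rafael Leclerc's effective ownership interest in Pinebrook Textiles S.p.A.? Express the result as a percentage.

36.2844%

By spousal attribution (R2), Rafael Leclerc is treated as also owning Maeve Leclerc's interest in Beacon Mining NL, giving 52% + 12% = 64%.
By spousal attribution (R2), Rafael Leclerc is treated as also owning Maeve Leclerc's interest in Cobalt Group plc, giving 12% + 36% = 48%.
By spousal attribution (R2), Rafael Leclerc is treated as also owning Maeve Leclerc's interest in Highfield Capital LLC, giving 30% + 28% = 58%.
Chain via Beacon Mining NL → Northgate Partners LP (R1): 64% × 83% × 51% = 27.0912% of Pinebrook Textiles S.p.A.
Chain via Cobalt Group plc → Brightpath Holdings Ltd (R1): 48% × 47% × 19% = 4.2864% of Pinebrook Textiles S.p.A.
Chain via Highfield Capital LLC → Halcyon Shipping BV (R1): 58% × 47% × 18% = 4.9068% of Pinebrook Textiles S.p.A.
Aggregating (R3): 27.0912% + 4.2864% + 4.9068% = 36.2844%.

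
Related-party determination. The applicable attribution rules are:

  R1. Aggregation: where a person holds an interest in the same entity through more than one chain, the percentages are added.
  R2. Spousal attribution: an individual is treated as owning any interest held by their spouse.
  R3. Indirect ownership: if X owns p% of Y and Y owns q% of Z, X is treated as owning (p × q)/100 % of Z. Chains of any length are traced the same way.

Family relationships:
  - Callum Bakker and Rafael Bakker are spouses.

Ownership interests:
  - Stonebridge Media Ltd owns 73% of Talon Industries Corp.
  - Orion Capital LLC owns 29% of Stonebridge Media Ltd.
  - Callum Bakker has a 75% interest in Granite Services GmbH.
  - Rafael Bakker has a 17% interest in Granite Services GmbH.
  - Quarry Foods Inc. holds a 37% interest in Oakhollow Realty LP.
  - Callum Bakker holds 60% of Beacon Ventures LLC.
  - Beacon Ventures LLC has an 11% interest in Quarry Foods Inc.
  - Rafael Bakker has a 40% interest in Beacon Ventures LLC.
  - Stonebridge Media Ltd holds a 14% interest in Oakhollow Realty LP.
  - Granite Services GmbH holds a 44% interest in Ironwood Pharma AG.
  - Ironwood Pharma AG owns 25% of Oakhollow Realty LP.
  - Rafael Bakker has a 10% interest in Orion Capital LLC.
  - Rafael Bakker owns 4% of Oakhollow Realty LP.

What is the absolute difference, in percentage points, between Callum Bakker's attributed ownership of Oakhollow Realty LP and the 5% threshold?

By spousal attribution (R2), Callum Bakker is treated as also owning Rafael Bakker's interest in Beacon Ventures LLC, giving 60% + 40% = 100%.
By spousal attribution (R2), Callum Bakker is treated as also owning Rafael Bakker's interest in Granite Services GmbH, giving 75% + 17% = 92%.
By spousal attribution (R2), Callum Bakker is treated as owning Rafael Bakker's 10% interest in Orion Capital LLC.
By spousal attribution (R2), Callum Bakker is treated as owning Rafael Bakker's 4% interest in Oakhollow Realty LP.
Chain via Beacon Ventures LLC → Quarry Foods Inc. (R3): 100% × 11% × 37% = 4.07% of Oakhollow Realty LP.
Chain via Granite Services GmbH → Ironwood Pharma AG (R3): 92% × 44% × 25% = 10.12% of Oakhollow Realty LP.
Chain via Orion Capital LLC → Stonebridge Media Ltd (R3): 10% × 29% × 14% = 0.406% of Oakhollow Realty LP.
Direct interest in Oakhollow Realty LP: 4%.
Aggregating (R1): 4.07% + 10.12% + 0.406% + 4% = 18.596%.
18.596% exceeds the 5% threshold by 13.596 percentage points.

13.596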